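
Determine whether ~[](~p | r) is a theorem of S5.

Tableau for the negation [](~p | r):
1. [](~p | r), w0
2. ~p | r, w0
3. r, w0
Accessibility: w0Rw0
The negation has an open branch (countermodel exists).

Invalid (countermodel exists)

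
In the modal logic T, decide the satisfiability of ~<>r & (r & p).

1. ~<>r & (r & p), u
2. ~<>r, u
3. r & p, u
4. r, u
5. p, u
6. ~r, u
Accessibility: uRu
Branch closes: r and ~r both at u.
(One branch shown.) All branches close.

Unsatisfiable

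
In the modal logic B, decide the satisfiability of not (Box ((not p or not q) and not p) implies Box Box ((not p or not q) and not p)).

Satisfiable (open branch found)

1. not (Box ((not p or not q) and not p) implies Box Box ((not p or not q) and not p)), 0
2. Box ((not p or not q) and not p), 0
3. not Box Box ((not p or not q) and not p), 0
4. (not p or not q) and not p, 0
5. not p or not q, 0
6. not p, 0
7. not q, 0
8. not Box ((not p or not q) and not p), 1
9. (not p or not q) and not p, 1
10. not p or not q, 1
11. not p, 1
12. not q, 1
13. not ((not p or not q) and not p), 2
14. p, 2
Accessibility: 0R0, 0R1, 1R0, 1R1, 1R2, 2R1, 2R2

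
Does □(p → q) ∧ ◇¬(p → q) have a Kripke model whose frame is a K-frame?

Unsatisfiable

1. □(p → q) ∧ ◇¬(p → q), u
2. □(p → q), u
3. ◇¬(p → q), u
4. ¬(p → q), v
5. p, v
6. ¬q, v
7. p → q, v
8. q, v
Accessibility: uRv
Branch closes: q and ¬q both at v.
Every branch closes; the branch above is one of them.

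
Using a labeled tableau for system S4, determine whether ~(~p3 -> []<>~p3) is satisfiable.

1. ~(~p3 -> []<>~p3), 0
2. ~p3, 0
3. ~[]<>~p3, 0
4. ~<>~p3, 1
5. p3, 1
Accessibility: 0R0, 0R1, 1R1

Satisfiable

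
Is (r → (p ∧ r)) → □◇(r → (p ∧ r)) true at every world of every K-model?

No, not valid

Tableau for the negation ¬((r → (p ∧ r)) → □◇(r → (p ∧ r))):
1. ¬((r → (p ∧ r)) → □◇(r → (p ∧ r))), u
2. r → (p ∧ r), u   [¬→-rule on 1]
3. ¬□◇(r → (p ∧ r)), u   [¬→-rule on 1]
4. p ∧ r, u   [→-rule on 2 (branches; this branch)]
5. p, u   [∧-rule on 4]
6. r, u   [∧-rule on 4]
7. ¬◇(r → (p ∧ r)), v   [¬□-rule on 3: fresh world v, uRv]
Accessibility: uRv
The negation has an open branch (countermodel exists).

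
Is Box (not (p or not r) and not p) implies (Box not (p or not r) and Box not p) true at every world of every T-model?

Yes, valid

Tableau for the negation not (Box (not (p or not r) and not p) implies (Box not (p or not r) and Box not p)):
1. not (Box (not (p or not r) and not p) implies (Box not (p or not r) and Box not p)), 0
2. Box (not (p or not r) and not p), 0   [neg-implies-rule on 1]
3. not (Box not (p or not r) and Box not p), 0   [neg-implies-rule on 1]
4. not (p or not r) and not p, 0   [Box-rule on 2 via 0R0]
5. not (p or not r), 0   [and-rule on 4]
6. not p, 0   [and-rule on 4]
7. r, 0   [neg-or-rule on 5]
8. not Box not (p or not r), 0   [neg-and-rule on 3 (branches; this branch)]
9. p or not r, 1   [neg-Box-rule on 8: fresh world 1, 0R1]
10. not (p or not r) and not p, 1   [Box-rule on 2 via 0R1]
11. not (p or not r), 1   [and-rule on 10]
12. not p, 1   [and-rule on 10]
13. r, 1   [neg-or-rule on 11]
14. not r, 1   [or-rule on 9 (branches; this branch)]
Accessibility: 0R0, 0R1, 1R1
Branch closes: r and not r both at 1.
Every branch of the negation's tableau closes; the branch above is one of them.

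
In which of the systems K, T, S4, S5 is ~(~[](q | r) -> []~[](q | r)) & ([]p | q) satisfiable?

S5-tableau for the formula:
1. ~(~[](q | r) -> []~[](q | r)) & ([]p | q), 0
2. ~(~[](q | r) -> []~[](q | r)), 0   [&-rule on 1]
3. []p | q, 0   [&-rule on 1]
4. ~[](q | r), 0   [~->-rule on 2]
5. ~[]~[](q | r), 0   [~->-rule on 2]
6. []p, 0   [|-rule on 3 (branches; this branch)]
7. p, 0   [[]-rule on 6 via 0R0]
8. ~(q | r), 1   [~[]-rule on 4: fresh world 1, 0R1]
9. ~q, 1   [~|-rule on 8]
10. ~r, 1   [~|-rule on 8]
11. p, 1   [[]-rule on 6 via 0R1]
12. [](q | r), 2   [~[]-rule on 5: fresh world 2, 0R2]
13. p, 2   [[]-rule on 6 via 0R2]
14. q | r, 0   [[]-rule on 12 via 2R0]
15. q | r, 1   [[]-rule on 12 via 2R1]
16. q | r, 2   [[]-rule on 12 via 2R2]
17. r, 0   [|-rule on 14 (branches; this branch)]
18. r, 1   [|-rule on 15 (branches; this branch)]
Accessibility: 0R0, 0R1, 0R2, 1R0, 1R1, 1R2, 2R0, 2R1, 2R2
Branch closes: r and ~r both at 1.
Every branch closes (one shown): unsatisfiable in S5.
S4-tableau for the formula:
1. ~(~[](q | r) -> []~[](q | r)) & ([]p | q), 0
2. ~(~[](q | r) -> []~[](q | r)), 0   [&-rule on 1]
3. []p | q, 0   [&-rule on 1]
4. ~[](q | r), 0   [~->-rule on 2]
5. ~[]~[](q | r), 0   [~->-rule on 2]
6. q, 0   [|-rule on 3 (branches; this branch)]
7. ~(q | r), 1   [~[]-rule on 4: fresh world 1, 0R1]
8. ~q, 1   [~|-rule on 7]
9. ~r, 1   [~|-rule on 7]
10. [](q | r), 2   [~[]-rule on 5: fresh world 2, 0R2]
11. q | r, 2   [[]-rule on 10 via 2R2]
12. r, 2   [|-rule on 11 (branches; this branch)]
Accessibility: 0R0, 0R1, 0R2, 1R1, 2R2
Complete open branch: satisfiable in S4, hence also in K, T (this S4-model is also a K-model and a T-model).

K, T, S4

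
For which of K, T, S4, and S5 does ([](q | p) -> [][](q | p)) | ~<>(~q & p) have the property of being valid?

S4-tableau for the negation ~(([](q | p) -> [][](q | p)) | ~<>(~q & p)):
1. ~(([](q | p) -> [][](q | p)) | ~<>(~q & p)), u
2. ~([](q | p) -> [][](q | p)), u   [~|-rule on 1]
3. <>(~q & p), u   [~|-rule on 1]
4. [](q | p), u   [~->-rule on 2]
5. ~[][](q | p), u   [~->-rule on 2]
6. q | p, u   [[]-rule on 4 via uRu]
7. p, u   [|-rule on 6 (branches; this branch)]
8. ~q & p, v   [<>-rule on 3: fresh world v, uRv]
9. ~q, v   [&-rule on 8]
10. p, v   [&-rule on 8]
11. q | p, v   [[]-rule on 4 via uRv]
12. ~[](q | p), w   [~[]-rule on 5: fresh world w, uRw]
13. q | p, w   [[]-rule on 4 via uRw]
14. p, w   [|-rule on 13 (branches; this branch)]
15. ~(q | p), x   [~[]-rule on 12: fresh world x, wRx]
16. ~q, x   [~|-rule on 15]
17. ~p, x   [~|-rule on 15]
18. q | p, x   [[]-rule on 4 via uRx]
19. p, x   [|-rule on 18 (branches; this branch)]
Accessibility: uRu, uRv, uRw, uRx, vRv, wRw, wRx, xRx
Branch closes: p and ~p both at x.
Every branch closes (one shown): valid in S4, hence also in S5 (every theorem of S4 is a theorem of S5).
T-tableau for the negation ~(([](q | p) -> [][](q | p)) | ~<>(~q & p)):
1. ~(([](q | p) -> [][](q | p)) | ~<>(~q & p)), u
2. ~([](q | p) -> [][](q | p)), u   [~|-rule on 1]
3. <>(~q & p), u   [~|-rule on 1]
4. [](q | p), u   [~->-rule on 2]
5. ~[][](q | p), u   [~->-rule on 2]
6. q | p, u   [[]-rule on 4 via uRu]
7. p, u   [|-rule on 6 (branches; this branch)]
8. ~q & p, v   [<>-rule on 3: fresh world v, uRv]
9. ~q, v   [&-rule on 8]
10. p, v   [&-rule on 8]
11. q | p, v   [[]-rule on 4 via uRv]
12. ~[](q | p), w   [~[]-rule on 5: fresh world w, uRw]
13. q | p, w   [[]-rule on 4 via uRw]
14. p, w   [|-rule on 13 (branches; this branch)]
15. ~(q | p), x   [~[]-rule on 12: fresh world x, wRx]
16. ~q, x   [~|-rule on 15]
17. ~p, x   [~|-rule on 15]
Accessibility: uRu, uRv, uRw, vRv, wRw, wRx, xRx
Complete open branch: countermodel on a T-frame, so not valid in T, nor in K (the same frame is also a K-frame).

S4, S5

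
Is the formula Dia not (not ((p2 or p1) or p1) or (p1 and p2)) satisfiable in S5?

Satisfiable (open branch found)

1. Dia not (not ((p2 or p1) or p1) or (p1 and p2)), 0
2. not (not ((p2 or p1) or p1) or (p1 and p2)), 1
3. (p2 or p1) or p1, 1
4. not (p1 and p2), 1
5. p1, 1
6. not p2, 1
Accessibility: 0R0, 0R1, 1R0, 1R1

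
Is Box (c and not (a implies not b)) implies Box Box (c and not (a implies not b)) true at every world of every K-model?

Tableau for the negation not (Box (c and not (a implies not b)) implies Box Box (c and not (a implies not b))):
1. not (Box (c and not (a implies not b)) implies Box Box (c and not (a implies not b))), 0
2. Box (c and not (a implies not b)), 0
3. not Box Box (c and not (a implies not b)), 0
4. not Box (c and not (a implies not b)), 1
5. c and not (a implies not b), 1
6. c, 1
7. not (a implies not b), 1
8. a, 1
9. b, 1
10. not (c and not (a implies not b)), 2
11. a implies not b, 2
12. not b, 2
Accessibility: 0R1, 1R2
The negation has an open branch (countermodel exists).

Invalid (countermodel exists)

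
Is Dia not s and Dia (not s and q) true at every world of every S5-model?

Not valid

Tableau for the negation not (Dia not s and Dia (not s and q)):
1. not (Dia not s and Dia (not s and q)), u
2. not Dia (not s and q), u   [neg-and-rule on 1 (branches; this branch)]
3. not (not s and q), u   [neg-Dia-rule on 2 via uRu]
4. not q, u   [neg-and-rule on 3 (branches; this branch)]
Accessibility: uRu
The negation has an open branch (countermodel exists).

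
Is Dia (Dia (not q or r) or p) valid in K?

Tableau for the negation not Dia (Dia (not q or r) or p):
1. not Dia (Dia (not q or r) or p), w0
The negation has an open branch (countermodel exists).

Not valid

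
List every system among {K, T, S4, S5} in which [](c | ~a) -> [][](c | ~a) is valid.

S4, S5

T-tableau for the negation ~([](c | ~a) -> [][](c | ~a)):
1. ~([](c | ~a) -> [][](c | ~a)), 0
2. [](c | ~a), 0
3. ~[][](c | ~a), 0
4. c | ~a, 0
5. ~a, 0
6. ~[](c | ~a), 1
7. c | ~a, 1
8. ~a, 1
9. ~(c | ~a), 2
10. ~c, 2
11. a, 2
Accessibility: 0R0, 0R1, 1R1, 1R2, 2R2
Complete open branch: countermodel on a T-frame, so not valid in T, nor in K (the same frame is also a K-frame).
S4-tableau for the negation ~([](c | ~a) -> [][](c | ~a)):
1. ~([](c | ~a) -> [][](c | ~a)), 0
2. [](c | ~a), 0
3. ~[][](c | ~a), 0
4. c | ~a, 0
5. ~a, 0
6. ~[](c | ~a), 1
7. c | ~a, 1
8. ~a, 1
9. ~(c | ~a), 2
10. ~c, 2
11. a, 2
12. c | ~a, 2
13. ~a, 2
Accessibility: 0R0, 0R1, 0R2, 1R1, 1R2, 2R2
Branch closes: a and ~a both at 2.
Every branch closes (one shown): valid in S4, hence also in S5 (every theorem of S4 is a theorem of S5).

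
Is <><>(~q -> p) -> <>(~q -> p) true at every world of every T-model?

No, not valid

Tableau for the negation ~(<><>(~q -> p) -> <>(~q -> p)):
1. ~(<><>(~q -> p) -> <>(~q -> p)), w0
2. <><>(~q -> p), w0
3. ~<>(~q -> p), w0
4. ~(~q -> p), w0
5. ~q, w0
6. ~p, w0
7. <>(~q -> p), w1
8. ~(~q -> p), w1
9. ~q, w1
10. ~p, w1
11. ~q -> p, w2
12. p, w2
Accessibility: w0Rw0, w0Rw1, w1Rw1, w1Rw2, w2Rw2
The negation has an open branch (countermodel exists).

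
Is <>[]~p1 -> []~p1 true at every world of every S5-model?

Tableau for the negation ~(<>[]~p1 -> []~p1):
1. ~(<>[]~p1 -> []~p1), 0
2. <>[]~p1, 0   [~->-rule on 1]
3. ~[]~p1, 0   [~->-rule on 1]
4. []~p1, 1   [<>-rule on 2: fresh world 1, 0R1]
5. ~p1, 0   [[]-rule on 4 via 1R0]
6. ~p1, 1   [[]-rule on 4 via 1R1]
7. p1, 2   [~[]-rule on 3: fresh world 2, 0R2]
8. ~p1, 2   [[]-rule on 4 via 1R2]
Accessibility: 0R0, 0R1, 0R2, 1R0, 1R1, 1R2, 2R0, 2R1, 2R2
Branch closes: p1 and ~p1 both at 2.
Every branch of the negation's tableau closes; the branch above is one of them.

Valid in S5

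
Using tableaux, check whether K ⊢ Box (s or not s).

Yes, valid

Tableau for the negation not Box (s or not s):
1. not Box (s or not s), w0
2. not (s or not s), w1
3. not s, w1
4. s, w1
Accessibility: w0Rw1
Branch closes: s and not s both at w1.
All branches of the negation close; one closing branch shown above.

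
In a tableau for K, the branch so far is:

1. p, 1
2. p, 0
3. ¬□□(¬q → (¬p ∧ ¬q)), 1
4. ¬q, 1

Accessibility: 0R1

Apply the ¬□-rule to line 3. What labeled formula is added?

a fresh world 2 with 1R2, and ¬□(¬q → (¬p ∧ ¬q)) at 2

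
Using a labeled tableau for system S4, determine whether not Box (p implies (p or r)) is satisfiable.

No, unsatisfiable

1. not Box (p implies (p or r)), u
2. not (p implies (p or r)), v
3. p, v
4. not (p or r), v
5. not p, v
6. not r, v
Accessibility: uRu, uRv, vRv
Branch closes: p and not p both at v.
(One branch shown.) All branches close.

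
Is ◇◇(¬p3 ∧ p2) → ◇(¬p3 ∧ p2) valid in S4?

Tableau for the negation ¬(◇◇(¬p3 ∧ p2) → ◇(¬p3 ∧ p2)):
1. ¬(◇◇(¬p3 ∧ p2) → ◇(¬p3 ∧ p2)), 0
2. ◇◇(¬p3 ∧ p2), 0   [¬→-rule on 1]
3. ¬◇(¬p3 ∧ p2), 0   [¬→-rule on 1]
4. ¬(¬p3 ∧ p2), 0   [¬◇-rule on 3 via 0R0]
5. ¬p2, 0   [¬∧-rule on 4 (branches; this branch)]
6. ◇(¬p3 ∧ p2), 1   [◇-rule on 2: fresh world 1, 0R1]
7. ¬(¬p3 ∧ p2), 1   [¬◇-rule on 3 via 0R1]
8. ¬p2, 1   [¬∧-rule on 7 (branches; this branch)]
9. ¬p3 ∧ p2, 2   [◇-rule on 6: fresh world 2, 1R2]
10. ¬p3, 2   [∧-rule on 9]
11. p2, 2   [∧-rule on 9]
12. ¬(¬p3 ∧ p2), 2   [¬◇-rule on 3 via 0R2]
13. ¬p2, 2   [¬∧-rule on 12 (branches; this branch)]
Accessibility: 0R0, 0R1, 0R2, 1R1, 1R2, 2R2
Branch closes: p2 and ¬p2 both at 2.
All branches of the negation close; one closing branch shown above.

Yes, valid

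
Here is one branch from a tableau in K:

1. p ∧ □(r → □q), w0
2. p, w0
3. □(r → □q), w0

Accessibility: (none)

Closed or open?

Open

No world carries both an atom and its negation.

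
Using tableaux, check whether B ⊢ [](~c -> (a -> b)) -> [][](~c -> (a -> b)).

Not valid

Tableau for the negation ~([](~c -> (a -> b)) -> [][](~c -> (a -> b))):
1. ~([](~c -> (a -> b)) -> [][](~c -> (a -> b))), u
2. [](~c -> (a -> b)), u
3. ~[][](~c -> (a -> b)), u
4. ~c -> (a -> b), u
5. a -> b, u
6. b, u
7. ~[](~c -> (a -> b)), v
8. ~c -> (a -> b), v
9. a -> b, v
10. b, v
11. ~(~c -> (a -> b)), w
12. ~c, w
13. ~(a -> b), w
14. a, w
15. ~b, w
Accessibility: uRu, uRv, vRu, vRv, vRw, wRv, wRw
The negation has an open branch (countermodel exists).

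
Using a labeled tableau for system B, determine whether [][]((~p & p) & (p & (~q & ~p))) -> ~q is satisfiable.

1. [][]((~p & p) & (p & (~q & ~p))) -> ~q, 0
2. ~q, 0
Accessibility: 0R0

Satisfiable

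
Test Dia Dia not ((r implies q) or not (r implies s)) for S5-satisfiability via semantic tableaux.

Satisfiable (open branch found)

1. Dia Dia not ((r implies q) or not (r implies s)), 0
2. Dia not ((r implies q) or not (r implies s)), 1
3. not ((r implies q) or not (r implies s)), 2
4. not (r implies q), 2
5. r implies s, 2
6. r, 2
7. not q, 2
8. s, 2
Accessibility: 0R0, 0R1, 0R2, 1R0, 1R1, 1R2, 2R0, 2R1, 2R2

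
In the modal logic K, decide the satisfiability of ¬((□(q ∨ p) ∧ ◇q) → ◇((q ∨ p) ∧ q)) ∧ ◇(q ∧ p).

Unsatisfiable

1. ¬((□(q ∨ p) ∧ ◇q) → ◇((q ∨ p) ∧ q)) ∧ ◇(q ∧ p), u
2. ¬((□(q ∨ p) ∧ ◇q) → ◇((q ∨ p) ∧ q)), u
3. ◇(q ∧ p), u
4. □(q ∨ p) ∧ ◇q, u
5. ¬◇((q ∨ p) ∧ q), u
6. □(q ∨ p), u
7. ◇q, u
8. q ∧ p, v
9. q, v
10. p, v
11. ¬((q ∨ p) ∧ q), v
12. q ∨ p, v
13. ¬(q ∨ p), v
14. ¬q, v
15. ¬p, v
Accessibility: uRv
Branch closes: q and ¬q both at v.
Every branch closes; the branch above is one of them.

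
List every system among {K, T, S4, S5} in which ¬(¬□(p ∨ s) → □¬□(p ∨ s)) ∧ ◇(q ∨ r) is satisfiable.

S4-tableau for the formula:
1. ¬(¬□(p ∨ s) → □¬□(p ∨ s)) ∧ ◇(q ∨ r), u
2. ¬(¬□(p ∨ s) → □¬□(p ∨ s)), u   [∧-rule on 1]
3. ◇(q ∨ r), u   [∧-rule on 1]
4. ¬□(p ∨ s), u   [¬→-rule on 2]
5. ¬□¬□(p ∨ s), u   [¬→-rule on 2]
6. q ∨ r, v   [◇-rule on 3: fresh world v, uRv]
7. r, v   [∨-rule on 6 (branches; this branch)]
8. ¬(p ∨ s), w   [¬□-rule on 4: fresh world w, uRw]
9. ¬p, w   [¬∨-rule on 8]
10. ¬s, w   [¬∨-rule on 8]
11. □(p ∨ s), x   [¬□-rule on 5: fresh world x, uRx]
12. p ∨ s, x   [□-rule on 11 via xRx]
13. s, x   [∨-rule on 12 (branches; this branch)]
Accessibility: uRu, uRv, uRw, uRx, vRv, wRw, xRx
Complete open branch: satisfiable in S4, hence also in K, T (this S4-model is also a K-model and a T-model).
S5-tableau for the formula:
1. ¬(¬□(p ∨ s) → □¬□(p ∨ s)) ∧ ◇(q ∨ r), u
2. ¬(¬□(p ∨ s) → □¬□(p ∨ s)), u   [∧-rule on 1]
3. ◇(q ∨ r), u   [∧-rule on 1]
4. ¬□(p ∨ s), u   [¬→-rule on 2]
5. ¬□¬□(p ∨ s), u   [¬→-rule on 2]
6. q ∨ r, v   [◇-rule on 3: fresh world v, uRv]
7. r, v   [∨-rule on 6 (branches; this branch)]
8. ¬(p ∨ s), w   [¬□-rule on 4: fresh world w, uRw]
9. ¬p, w   [¬∨-rule on 8]
10. ¬s, w   [¬∨-rule on 8]
11. □(p ∨ s), x   [¬□-rule on 5: fresh world x, uRx]
12. p ∨ s, u   [□-rule on 11 via xRu]
13. p ∨ s, v   [□-rule on 11 via xRv]
14. p ∨ s, w   [□-rule on 11 via xRw]
15. p ∨ s, x   [□-rule on 11 via xRx]
16. s, u   [∨-rule on 12 (branches; this branch)]
17. s, v   [∨-rule on 13 (branches; this branch)]
18. s, w   [∨-rule on 14 (branches; this branch)]
Accessibility: uRu, uRv, uRw, uRx, vRu, vRv, vRw, vRx, wRu, wRv, wRw, wRx, xRu, xRv, xRw, xRx
Branch closes: s and ¬s both at w.
Every branch closes (one shown): unsatisfiable in S5.

K, T, S4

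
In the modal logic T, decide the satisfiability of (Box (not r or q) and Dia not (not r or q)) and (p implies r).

1. (Box (not r or q) and Dia not (not r or q)) and (p implies r), u
2. Box (not r or q) and Dia not (not r or q), u
3. p implies r, u
4. Box (not r or q), u
5. Dia not (not r or q), u
6. not r or q, u
7. r, u
8. q, u
9. not (not r or q), v
10. r, v
11. not q, v
12. not r or q, v
13. q, v
Accessibility: uRu, uRv, vRv
Branch closes: q and not q both at v.
Every branch closes; the branch above is one of them.

Unsatisfiable (every branch closes)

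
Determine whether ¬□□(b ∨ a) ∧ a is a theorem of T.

Tableau for the negation ¬(¬□□(b ∨ a) ∧ a):
1. ¬(¬□□(b ∨ a) ∧ a), 0
2. ¬a, 0
Accessibility: 0R0
The negation has an open branch (countermodel exists).

No, not valid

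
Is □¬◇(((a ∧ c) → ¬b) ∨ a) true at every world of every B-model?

Tableau for the negation ¬□¬◇(((a ∧ c) → ¬b) ∨ a):
1. ¬□¬◇(((a ∧ c) → ¬b) ∨ a), w0
2. ◇(((a ∧ c) → ¬b) ∨ a), w1   [¬□-rule on 1: fresh world w1, w0Rw1]
3. ((a ∧ c) → ¬b) ∨ a, w2   [◇-rule on 2: fresh world w2, w1Rw2]
4. a, w2   [∨-rule on 3 (branches; this branch)]
Accessibility: w0Rw0, w0Rw1, w1Rw0, w1Rw1, w1Rw2, w2Rw1, w2Rw2
The negation has an open branch (countermodel exists).

Not valid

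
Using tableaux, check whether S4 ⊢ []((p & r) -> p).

Yes, valid

Tableau for the negation ~[]((p & r) -> p):
1. ~[]((p & r) -> p), 0
2. ~((p & r) -> p), 1
3. p & r, 1
4. ~p, 1
5. p, 1
6. r, 1
Accessibility: 0R0, 0R1, 1R1
Branch closes: p and ~p both at 1.
All branches of the negation close; one closing branch shown above.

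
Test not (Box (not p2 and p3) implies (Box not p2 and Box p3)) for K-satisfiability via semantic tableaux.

1. not (Box (not p2 and p3) implies (Box not p2 and Box p3)), 0
2. Box (not p2 and p3), 0   [neg-implies-rule on 1]
3. not (Box not p2 and Box p3), 0   [neg-implies-rule on 1]
4. not Box p3, 0   [neg-and-rule on 3 (branches; this branch)]
5. not p3, 1   [neg-Box-rule on 4: fresh world 1, 0R1]
6. not p2 and p3, 1   [Box-rule on 2 via 0R1]
7. not p2, 1   [and-rule on 6]
8. p3, 1   [and-rule on 6]
Accessibility: 0R1
Branch closes: p3 and not p3 both at 1.
(One branch shown.) All branches close.

No, unsatisfiable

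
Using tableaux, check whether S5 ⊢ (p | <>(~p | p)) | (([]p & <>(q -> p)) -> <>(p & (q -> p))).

Yes, valid

Tableau for the negation ~((p | <>(~p | p)) | (([]p & <>(q -> p)) -> <>(p & (q -> p)))):
1. ~((p | <>(~p | p)) | (([]p & <>(q -> p)) -> <>(p & (q -> p)))), 0
2. ~(p | <>(~p | p)), 0
3. ~(([]p & <>(q -> p)) -> <>(p & (q -> p))), 0
4. ~p, 0
5. ~<>(~p | p), 0
6. []p & <>(q -> p), 0
7. ~<>(p & (q -> p)), 0
8. []p, 0
9. <>(q -> p), 0
10. ~(~p | p), 0
11. p, 0
Accessibility: 0R0
Branch closes: p and ~p both at 0.
All branches of the negation close; one closing branch shown above.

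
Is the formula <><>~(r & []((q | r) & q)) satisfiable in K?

1. <><>~(r & []((q | r) & q)), w0
2. <>~(r & []((q | r) & q)), w1   [<>-rule on 1: fresh world w1, w0Rw1]
3. ~(r & []((q | r) & q)), w2   [<>-rule on 2: fresh world w2, w1Rw2]
4. ~[]((q | r) & q), w2   [~&-rule on 3 (branches; this branch)]
5. ~((q | r) & q), w3   [~[]-rule on 4: fresh world w3, w2Rw3]
6. ~q, w3   [~&-rule on 5 (branches; this branch)]
Accessibility: w0Rw1, w1Rw2, w2Rw3

Yes, satisfiable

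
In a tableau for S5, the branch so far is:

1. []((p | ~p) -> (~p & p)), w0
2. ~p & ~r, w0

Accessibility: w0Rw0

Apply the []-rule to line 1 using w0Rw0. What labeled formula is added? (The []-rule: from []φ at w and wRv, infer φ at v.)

(p | ~p) -> (~p & p), w0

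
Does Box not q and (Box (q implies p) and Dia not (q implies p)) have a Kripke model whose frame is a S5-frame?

1. Box not q and (Box (q implies p) and Dia not (q implies p)), 0
2. Box not q, 0
3. Box (q implies p) and Dia not (q implies p), 0
4. Box (q implies p), 0
5. Dia not (q implies p), 0
6. not q, 0
7. q implies p, 0
8. p, 0
9. not (q implies p), 1
10. q, 1
11. not p, 1
12. not q, 1
Accessibility: 0R0, 0R1, 1R0, 1R1
Branch closes: q and not q both at 1.
(One branch shown.) All branches close.

Unsatisfiable (every branch closes)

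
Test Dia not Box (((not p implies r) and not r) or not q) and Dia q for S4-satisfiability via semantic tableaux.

1. Dia not Box (((not p implies r) and not r) or not q) and Dia q, 0
2. Dia not Box (((not p implies r) and not r) or not q), 0   [and-rule on 1]
3. Dia q, 0   [and-rule on 1]
4. not Box (((not p implies r) and not r) or not q), 1   [Dia-rule on 2: fresh world 1, 0R1]
5. q, 2   [Dia-rule on 3: fresh world 2, 0R2]
6. not (((not p implies r) and not r) or not q), 3   [neg-Box-rule on 4: fresh world 3, 1R3]
7. not ((not p implies r) and not r), 3   [neg-or-rule on 6]
8. q, 3   [neg-or-rule on 6]
9. r, 3   [neg-and-rule on 7 (branches; this branch)]
Accessibility: 0R0, 0R1, 0R2, 0R3, 1R1, 1R3, 2R2, 3R3

Satisfiable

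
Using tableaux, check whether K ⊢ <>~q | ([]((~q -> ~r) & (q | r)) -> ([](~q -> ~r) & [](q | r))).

Tableau for the negation ~(<>~q | ([]((~q -> ~r) & (q | r)) -> ([](~q -> ~r) & [](q | r)))):
1. ~(<>~q | ([]((~q -> ~r) & (q | r)) -> ([](~q -> ~r) & [](q | r)))), u
2. ~<>~q, u   [~|-rule on 1]
3. ~([]((~q -> ~r) & (q | r)) -> ([](~q -> ~r) & [](q | r))), u   [~|-rule on 1]
4. []((~q -> ~r) & (q | r)), u   [~->-rule on 3]
5. ~([](~q -> ~r) & [](q | r)), u   [~->-rule on 3]
6. ~[](q | r), u   [~&-rule on 5 (branches; this branch)]
7. ~(q | r), v   [~[]-rule on 6: fresh world v, uRv]
8. ~q, v   [~|-rule on 7]
9. ~r, v   [~|-rule on 7]
10. q, v   [~<>-rule on 2 via uRv]
Accessibility: uRv
Branch closes: q and ~q both at v.
All branches of the negation close; one closing branch shown above.

Valid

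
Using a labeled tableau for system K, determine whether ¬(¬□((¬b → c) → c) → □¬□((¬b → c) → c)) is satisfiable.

1. ¬(¬□((¬b → c) → c) → □¬□((¬b → c) → c)), u
2. ¬□((¬b → c) → c), u   [¬→-rule on 1]
3. ¬□¬□((¬b → c) → c), u   [¬→-rule on 1]
4. ¬((¬b → c) → c), v   [¬□-rule on 2: fresh world v, uRv]
5. ¬b → c, v   [¬→-rule on 4]
6. ¬c, v   [¬→-rule on 4]
7. b, v   [→-rule on 5 (branches; this branch)]
8. □((¬b → c) → c), w   [¬□-rule on 3: fresh world w, uRw]
Accessibility: uRv, uRw

Satisfiable (open branch found)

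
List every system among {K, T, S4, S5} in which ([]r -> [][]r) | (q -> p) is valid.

S4, S5

S4-tableau for the negation ~(([]r -> [][]r) | (q -> p)):
1. ~(([]r -> [][]r) | (q -> p)), 0
2. ~([]r -> [][]r), 0   [~|-rule on 1]
3. ~(q -> p), 0   [~|-rule on 1]
4. []r, 0   [~->-rule on 2]
5. ~[][]r, 0   [~->-rule on 2]
6. q, 0   [~->-rule on 3]
7. ~p, 0   [~->-rule on 3]
8. r, 0   [[]-rule on 4 via 0R0]
9. ~[]r, 1   [~[]-rule on 5: fresh world 1, 0R1]
10. r, 1   [[]-rule on 4 via 0R1]
11. ~r, 2   [~[]-rule on 9: fresh world 2, 1R2]
12. r, 2   [[]-rule on 4 via 0R2]
Accessibility: 0R0, 0R1, 0R2, 1R1, 1R2, 2R2
Branch closes: r and ~r both at 2.
Every branch closes (one shown): valid in S4, hence also in S5 (every theorem of S4 is a theorem of S5).
T-tableau for the negation ~(([]r -> [][]r) | (q -> p)):
1. ~(([]r -> [][]r) | (q -> p)), 0
2. ~([]r -> [][]r), 0   [~|-rule on 1]
3. ~(q -> p), 0   [~|-rule on 1]
4. []r, 0   [~->-rule on 2]
5. ~[][]r, 0   [~->-rule on 2]
6. q, 0   [~->-rule on 3]
7. ~p, 0   [~->-rule on 3]
8. r, 0   [[]-rule on 4 via 0R0]
9. ~[]r, 1   [~[]-rule on 5: fresh world 1, 0R1]
10. r, 1   [[]-rule on 4 via 0R1]
11. ~r, 2   [~[]-rule on 9: fresh world 2, 1R2]
Accessibility: 0R0, 0R1, 1R1, 1R2, 2R2
Complete open branch: countermodel on a T-frame, so not valid in T, nor in K (the same frame is also a K-frame).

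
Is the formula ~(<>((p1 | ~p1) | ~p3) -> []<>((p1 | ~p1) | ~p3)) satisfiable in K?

1. ~(<>((p1 | ~p1) | ~p3) -> []<>((p1 | ~p1) | ~p3)), 0
2. <>((p1 | ~p1) | ~p3), 0
3. ~[]<>((p1 | ~p1) | ~p3), 0
4. (p1 | ~p1) | ~p3, 1
5. ~p3, 1
6. ~<>((p1 | ~p1) | ~p3), 2
Accessibility: 0R1, 0R2

Satisfiable (open branch found)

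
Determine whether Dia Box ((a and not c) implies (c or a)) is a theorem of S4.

Valid in S4

Tableau for the negation not Dia Box ((a and not c) implies (c or a)):
1. not Dia Box ((a and not c) implies (c or a)), w0
2. not Box ((a and not c) implies (c or a)), w0
3. not ((a and not c) implies (c or a)), w1
4. a and not c, w1
5. not (c or a), w1
6. a, w1
7. not c, w1
8. not a, w1
Accessibility: w0Rw0, w0Rw1, w1Rw1
Branch closes: a and not a both at w1.
Every branch of the negation's tableau closes; the branch above is one of them.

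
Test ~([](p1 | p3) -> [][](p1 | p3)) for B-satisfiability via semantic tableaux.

1. ~([](p1 | p3) -> [][](p1 | p3)), u
2. [](p1 | p3), u
3. ~[][](p1 | p3), u
4. p1 | p3, u
5. p3, u
6. ~[](p1 | p3), v
7. p1 | p3, v
8. p3, v
9. ~(p1 | p3), w
10. ~p1, w
11. ~p3, w
Accessibility: uRu, uRv, vRu, vRv, vRw, wRv, wRw

Satisfiable (open branch found)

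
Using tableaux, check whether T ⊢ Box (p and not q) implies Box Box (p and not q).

Invalid (countermodel exists)

Tableau for the negation not (Box (p and not q) implies Box Box (p and not q)):
1. not (Box (p and not q) implies Box Box (p and not q)), w0
2. Box (p and not q), w0
3. not Box Box (p and not q), w0
4. p and not q, w0
5. p, w0
6. not q, w0
7. not Box (p and not q), w1
8. p and not q, w1
9. p, w1
10. not q, w1
11. not (p and not q), w2
12. q, w2
Accessibility: w0Rw0, w0Rw1, w1Rw1, w1Rw2, w2Rw2
The negation has an open branch (countermodel exists).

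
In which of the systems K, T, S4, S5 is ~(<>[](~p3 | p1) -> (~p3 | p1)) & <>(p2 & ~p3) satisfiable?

S4-tableau for the formula:
1. ~(<>[](~p3 | p1) -> (~p3 | p1)) & <>(p2 & ~p3), u
2. ~(<>[](~p3 | p1) -> (~p3 | p1)), u
3. <>(p2 & ~p3), u
4. <>[](~p3 | p1), u
5. ~(~p3 | p1), u
6. p3, u
7. ~p1, u
8. p2 & ~p3, v
9. p2, v
10. ~p3, v
11. [](~p3 | p1), w
12. ~p3 | p1, w
13. p1, w
Accessibility: uRu, uRv, uRw, vRv, wRw
Complete open branch: satisfiable in S4, hence also in K, T (this S4-model is also a K-model and a T-model).
S5-tableau for the formula:
1. ~(<>[](~p3 | p1) -> (~p3 | p1)) & <>(p2 & ~p3), u
2. ~(<>[](~p3 | p1) -> (~p3 | p1)), u
3. <>(p2 & ~p3), u
4. <>[](~p3 | p1), u
5. ~(~p3 | p1), u
6. p3, u
7. ~p1, u
8. p2 & ~p3, v
9. p2, v
10. ~p3, v
11. [](~p3 | p1), w
12. ~p3 | p1, u
13. ~p3 | p1, v
14. ~p3 | p1, w
15. p1, u
Accessibility: uRu, uRv, uRw, vRu, vRv, vRw, wRu, wRv, wRw
Branch closes: p1 and ~p1 both at u.
Every branch closes (one shown): unsatisfiable in S5.

K, T, S4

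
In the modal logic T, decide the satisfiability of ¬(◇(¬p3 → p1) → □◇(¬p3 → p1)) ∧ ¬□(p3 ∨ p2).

1. ¬(◇(¬p3 → p1) → □◇(¬p3 → p1)) ∧ ¬□(p3 ∨ p2), 0
2. ¬(◇(¬p3 → p1) → □◇(¬p3 → p1)), 0   [∧-rule on 1]
3. ¬□(p3 ∨ p2), 0   [∧-rule on 1]
4. ◇(¬p3 → p1), 0   [¬→-rule on 2]
5. ¬□◇(¬p3 → p1), 0   [¬→-rule on 2]
6. ¬(p3 ∨ p2), 1   [¬□-rule on 3: fresh world 1, 0R1]
7. ¬p3, 1   [¬∨-rule on 6]
8. ¬p2, 1   [¬∨-rule on 6]
9. ¬p3 → p1, 2   [◇-rule on 4: fresh world 2, 0R2]
10. p1, 2   [→-rule on 9 (branches; this branch)]
11. ¬◇(¬p3 → p1), 3   [¬□-rule on 5: fresh world 3, 0R3]
12. ¬(¬p3 → p1), 3   [¬◇-rule on 11 via 3R3]
13. ¬p3, 3   [¬→-rule on 12]
14. ¬p1, 3   [¬→-rule on 12]
Accessibility: 0R0, 0R1, 0R2, 0R3, 1R1, 2R2, 3R3

Satisfiable (open branch found)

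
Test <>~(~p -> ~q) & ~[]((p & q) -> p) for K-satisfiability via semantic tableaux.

1. <>~(~p -> ~q) & ~[]((p & q) -> p), 0
2. <>~(~p -> ~q), 0   [&-rule on 1]
3. ~[]((p & q) -> p), 0   [&-rule on 1]
4. ~(~p -> ~q), 1   [<>-rule on 2: fresh world 1, 0R1]
5. ~p, 1   [~->-rule on 4]
6. q, 1   [~->-rule on 4]
7. ~((p & q) -> p), 2   [~[]-rule on 3: fresh world 2, 0R2]
8. p & q, 2   [~->-rule on 7]
9. ~p, 2   [~->-rule on 7]
10. p, 2   [&-rule on 8]
11. q, 2   [&-rule on 8]
Accessibility: 0R1, 0R2
Branch closes: p and ~p both at 2.
Every branch closes; the branch above is one of them.

Unsatisfiable (every branch closes)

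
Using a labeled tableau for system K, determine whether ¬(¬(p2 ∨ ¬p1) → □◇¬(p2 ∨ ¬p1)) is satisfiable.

1. ¬(¬(p2 ∨ ¬p1) → □◇¬(p2 ∨ ¬p1)), w0
2. ¬(p2 ∨ ¬p1), w0
3. ¬□◇¬(p2 ∨ ¬p1), w0
4. ¬p2, w0
5. p1, w0
6. ¬◇¬(p2 ∨ ¬p1), w1
Accessibility: w0Rw1

Satisfiable (open branch found)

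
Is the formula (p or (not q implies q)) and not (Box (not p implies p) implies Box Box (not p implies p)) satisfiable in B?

Satisfiable

1. (p or (not q implies q)) and not (Box (not p implies p) implies Box Box (not p implies p)), w0
2. p or (not q implies q), w0   [and-rule on 1]
3. not (Box (not p implies p) implies Box Box (not p implies p)), w0   [and-rule on 1]
4. Box (not p implies p), w0   [neg-implies-rule on 3]
5. not Box Box (not p implies p), w0   [neg-implies-rule on 3]
6. not p implies p, w0   [Box-rule on 4 via w0Rw0]
7. not q implies q, w0   [or-rule on 2 (branches; this branch)]
8. p, w0   [implies-rule on 6 (branches; this branch)]
9. q, w0   [implies-rule on 7 (branches; this branch)]
10. not Box (not p implies p), w1   [neg-Box-rule on 5: fresh world w1, w0Rw1]
11. not p implies p, w1   [Box-rule on 4 via w0Rw1]
12. p, w1   [implies-rule on 11 (branches; this branch)]
13. not (not p implies p), w2   [neg-Box-rule on 10: fresh world w2, w1Rw2]
14. not p, w2   [neg-implies-rule on 13]
Accessibility: w0Rw0, w0Rw1, w1Rw0, w1Rw1, w1Rw2, w2Rw1, w2Rw2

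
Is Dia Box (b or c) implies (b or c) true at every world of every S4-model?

Tableau for the negation not (Dia Box (b or c) implies (b or c)):
1. not (Dia Box (b or c) implies (b or c)), w0
2. Dia Box (b or c), w0   [neg-implies-rule on 1]
3. not (b or c), w0   [neg-implies-rule on 1]
4. not b, w0   [neg-or-rule on 3]
5. not c, w0   [neg-or-rule on 3]
6. Box (b or c), w1   [Dia-rule on 2: fresh world w1, w0Rw1]
7. b or c, w1   [Box-rule on 6 via w1Rw1]
8. c, w1   [or-rule on 7 (branches; this branch)]
Accessibility: w0Rw0, w0Rw1, w1Rw1
The negation has an open branch (countermodel exists).

Invalid (countermodel exists)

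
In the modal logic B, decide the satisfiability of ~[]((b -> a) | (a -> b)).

Unsatisfiable

1. ~[]((b -> a) | (a -> b)), u
2. ~((b -> a) | (a -> b)), v
3. ~(b -> a), v
4. ~(a -> b), v
5. b, v
6. ~a, v
7. a, v
8. ~b, v
Accessibility: uRu, uRv, vRu, vRv
Branch closes: a and ~a both at v.
(One branch shown.) All branches close.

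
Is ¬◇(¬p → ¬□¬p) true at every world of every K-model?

Tableau for the negation ◇(¬p → ¬□¬p):
1. ◇(¬p → ¬□¬p), u
2. ¬p → ¬□¬p, v   [◇-rule on 1: fresh world v, uRv]
3. ¬□¬p, v   [→-rule on 2 (branches; this branch)]
4. p, w   [¬□-rule on 3: fresh world w, vRw]
Accessibility: uRv, vRw
The negation has an open branch (countermodel exists).

Invalid (countermodel exists)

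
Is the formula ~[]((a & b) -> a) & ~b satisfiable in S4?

1. ~[]((a & b) -> a) & ~b, w0
2. ~[]((a & b) -> a), w0
3. ~b, w0
4. ~((a & b) -> a), w1
5. a & b, w1
6. ~a, w1
7. a, w1
8. b, w1
Accessibility: w0Rw0, w0Rw1, w1Rw1
Branch closes: a and ~a both at w1.
(One branch shown.) All branches close.

Unsatisfiable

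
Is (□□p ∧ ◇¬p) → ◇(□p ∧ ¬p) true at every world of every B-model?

Valid in B

Tableau for the negation ¬((□□p ∧ ◇¬p) → ◇(□p ∧ ¬p)):
1. ¬((□□p ∧ ◇¬p) → ◇(□p ∧ ¬p)), w0
2. □□p ∧ ◇¬p, w0   [¬→-rule on 1]
3. ¬◇(□p ∧ ¬p), w0   [¬→-rule on 1]
4. □□p, w0   [∧-rule on 2]
5. ◇¬p, w0   [∧-rule on 2]
6. ¬(□p ∧ ¬p), w0   [¬◇-rule on 3 via w0Rw0]
7. □p, w0   [□-rule on 4 via w0Rw0]
8. p, w0   [□-rule on 7 via w0Rw0]
9. ¬p, w1   [◇-rule on 5: fresh world w1, w0Rw1]
10. ¬(□p ∧ ¬p), w1   [¬◇-rule on 3 via w0Rw1]
11. □p, w1   [□-rule on 4 via w0Rw1]
12. p, w1   [□-rule on 7 via w0Rw1]
Accessibility: w0Rw0, w0Rw1, w1Rw0, w1Rw1
Branch closes: p and ¬p both at w1.
Every branch of the negation's tableau closes; the branch above is one of them.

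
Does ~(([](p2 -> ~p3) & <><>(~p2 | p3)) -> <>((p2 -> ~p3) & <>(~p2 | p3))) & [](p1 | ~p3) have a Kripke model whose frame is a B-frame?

1. ~(([](p2 -> ~p3) & <><>(~p2 | p3)) -> <>((p2 -> ~p3) & <>(~p2 | p3))) & [](p1 | ~p3), w0
2. ~(([](p2 -> ~p3) & <><>(~p2 | p3)) -> <>((p2 -> ~p3) & <>(~p2 | p3))), w0
3. [](p1 | ~p3), w0
4. [](p2 -> ~p3) & <><>(~p2 | p3), w0
5. ~<>((p2 -> ~p3) & <>(~p2 | p3)), w0
6. [](p2 -> ~p3), w0
7. <><>(~p2 | p3), w0
8. p1 | ~p3, w0
9. ~((p2 -> ~p3) & <>(~p2 | p3)), w0
10. p2 -> ~p3, w0
11. ~p3, w0
12. ~<>(~p2 | p3), w0
13. ~(~p2 | p3), w0
14. p2, w0
15. <>(~p2 | p3), w1
16. p1 | ~p3, w1
17. ~((p2 -> ~p3) & <>(~p2 | p3)), w1
18. p2 -> ~p3, w1
19. ~(~p2 | p3), w1
20. p2, w1
21. ~p3, w1
22. ~<>(~p2 | p3), w1
23. ~p2 | p3, w2
24. ~(~p2 | p3), w2
25. p2, w2
26. ~p3, w2
27. p3, w2
Accessibility: w0Rw0, w0Rw1, w1Rw0, w1Rw1, w1Rw2, w2Rw1, w2Rw2
Branch closes: p3 and ~p3 both at w2.
(One branch shown.) All branches close.

Unsatisfiable (every branch closes)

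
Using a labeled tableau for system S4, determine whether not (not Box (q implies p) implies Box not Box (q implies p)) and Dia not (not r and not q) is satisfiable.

Satisfiable (open branch found)

1. not (not Box (q implies p) implies Box not Box (q implies p)) and Dia not (not r and not q), u
2. not (not Box (q implies p) implies Box not Box (q implies p)), u
3. Dia not (not r and not q), u
4. not Box (q implies p), u
5. not Box not Box (q implies p), u
6. not (not r and not q), v
7. q, v
8. not (q implies p), w
9. q, w
10. not p, w
11. Box (q implies p), x
12. q implies p, x
13. p, x
Accessibility: uRu, uRv, uRw, uRx, vRv, wRw, xRx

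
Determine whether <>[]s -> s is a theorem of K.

Tableau for the negation ~(<>[]s -> s):
1. ~(<>[]s -> s), w0
2. <>[]s, w0
3. ~s, w0
4. []s, w1
Accessibility: w0Rw1
The negation has an open branch (countermodel exists).

Not valid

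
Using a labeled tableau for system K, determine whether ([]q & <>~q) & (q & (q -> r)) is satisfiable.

Unsatisfiable

1. ([]q & <>~q) & (q & (q -> r)), 0
2. []q & <>~q, 0
3. q & (q -> r), 0
4. []q, 0
5. <>~q, 0
6. q, 0
7. q -> r, 0
8. r, 0
9. ~q, 1
10. q, 1
Accessibility: 0R1
Branch closes: q and ~q both at 1.
Every branch closes; the branch above is one of them.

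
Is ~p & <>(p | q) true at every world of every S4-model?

Not valid

Tableau for the negation ~(~p & <>(p | q)):
1. ~(~p & <>(p | q)), u
2. ~<>(p | q), u   [~&-rule on 1 (branches; this branch)]
3. ~(p | q), u   [~<>-rule on 2 via uRu]
4. ~p, u   [~|-rule on 3]
5. ~q, u   [~|-rule on 3]
Accessibility: uRu
The negation has an open branch (countermodel exists).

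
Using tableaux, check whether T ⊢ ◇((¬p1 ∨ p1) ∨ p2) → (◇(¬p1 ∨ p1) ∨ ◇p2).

Yes, valid

Tableau for the negation ¬(◇((¬p1 ∨ p1) ∨ p2) → (◇(¬p1 ∨ p1) ∨ ◇p2)):
1. ¬(◇((¬p1 ∨ p1) ∨ p2) → (◇(¬p1 ∨ p1) ∨ ◇p2)), 0
2. ◇((¬p1 ∨ p1) ∨ p2), 0   [¬→-rule on 1]
3. ¬(◇(¬p1 ∨ p1) ∨ ◇p2), 0   [¬→-rule on 1]
4. ¬◇(¬p1 ∨ p1), 0   [¬∨-rule on 3]
5. ¬◇p2, 0   [¬∨-rule on 3]
6. ¬(¬p1 ∨ p1), 0   [¬◇-rule on 4 via 0R0]
7. p1, 0   [¬∨-rule on 6]
8. ¬p1, 0   [¬∨-rule on 6]
Accessibility: 0R0
Branch closes: p1 and ¬p1 both at 0.
Every branch of the negation's tableau closes; the branch above is one of them.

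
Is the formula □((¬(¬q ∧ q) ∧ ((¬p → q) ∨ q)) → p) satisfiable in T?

1. □((¬(¬q ∧ q) ∧ ((¬p → q) ∨ q)) → p), 0
2. (¬(¬q ∧ q) ∧ ((¬p → q) ∨ q)) → p, 0   [□-rule on 1 via 0R0]
3. p, 0   [→-rule on 2 (branches; this branch)]
Accessibility: 0R0

Satisfiable (open branch found)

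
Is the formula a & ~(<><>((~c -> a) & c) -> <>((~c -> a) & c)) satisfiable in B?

1. a & ~(<><>((~c -> a) & c) -> <>((~c -> a) & c)), w0
2. a, w0
3. ~(<><>((~c -> a) & c) -> <>((~c -> a) & c)), w0
4. <><>((~c -> a) & c), w0
5. ~<>((~c -> a) & c), w0
6. ~((~c -> a) & c), w0
7. ~c, w0
8. <>((~c -> a) & c), w1
9. ~((~c -> a) & c), w1
10. ~c, w1
11. (~c -> a) & c, w2
12. ~c -> a, w2
13. c, w2
14. a, w2
Accessibility: w0Rw0, w0Rw1, w1Rw0, w1Rw1, w1Rw2, w2Rw1, w2Rw2

Satisfiable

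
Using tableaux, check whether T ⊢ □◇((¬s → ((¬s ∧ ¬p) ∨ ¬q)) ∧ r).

Tableau for the negation ¬□◇((¬s → ((¬s ∧ ¬p) ∨ ¬q)) ∧ r):
1. ¬□◇((¬s → ((¬s ∧ ¬p) ∨ ¬q)) ∧ r), 0
2. ¬◇((¬s → ((¬s ∧ ¬p) ∨ ¬q)) ∧ r), 1
3. ¬((¬s → ((¬s ∧ ¬p) ∨ ¬q)) ∧ r), 1
4. ¬r, 1
Accessibility: 0R0, 0R1, 1R1
The negation has an open branch (countermodel exists).

No, not valid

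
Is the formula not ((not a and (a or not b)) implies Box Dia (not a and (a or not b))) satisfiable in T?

Satisfiable (open branch found)

1. not ((not a and (a or not b)) implies Box Dia (not a and (a or not b))), w0
2. not a and (a or not b), w0
3. not Box Dia (not a and (a or not b)), w0
4. not a, w0
5. a or not b, w0
6. not b, w0
7. not Dia (not a and (a or not b)), w1
8. not (not a and (a or not b)), w1
9. not (a or not b), w1
10. not a, w1
11. b, w1
Accessibility: w0Rw0, w0Rw1, w1Rw1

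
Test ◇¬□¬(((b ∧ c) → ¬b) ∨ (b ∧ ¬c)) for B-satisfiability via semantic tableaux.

1. ◇¬□¬(((b ∧ c) → ¬b) ∨ (b ∧ ¬c)), w0
2. ¬□¬(((b ∧ c) → ¬b) ∨ (b ∧ ¬c)), w1
3. ((b ∧ c) → ¬b) ∨ (b ∧ ¬c), w2
4. b ∧ ¬c, w2
5. b, w2
6. ¬c, w2
Accessibility: w0Rw0, w0Rw1, w1Rw0, w1Rw1, w1Rw2, w2Rw1, w2Rw2

Satisfiable (open branch found)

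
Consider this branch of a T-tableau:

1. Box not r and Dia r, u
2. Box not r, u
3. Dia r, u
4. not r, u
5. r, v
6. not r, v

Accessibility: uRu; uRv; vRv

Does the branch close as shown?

Closed

Both r and not r appear at v.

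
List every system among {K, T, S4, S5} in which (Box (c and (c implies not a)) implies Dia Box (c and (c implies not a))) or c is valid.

K-tableau for the negation not ((Box (c and (c implies not a)) implies Dia Box (c and (c implies not a))) or c):
1. not ((Box (c and (c implies not a)) implies Dia Box (c and (c implies not a))) or c), 0
2. not (Box (c and (c implies not a)) implies Dia Box (c and (c implies not a))), 0
3. not c, 0
4. Box (c and (c implies not a)), 0
5. not Dia Box (c and (c implies not a)), 0
Complete open branch: countermodel on a K-frame, so not valid in K.
T-tableau for the negation not ((Box (c and (c implies not a)) implies Dia Box (c and (c implies not a))) or c):
1. not ((Box (c and (c implies not a)) implies Dia Box (c and (c implies not a))) or c), 0
2. not (Box (c and (c implies not a)) implies Dia Box (c and (c implies not a))), 0
3. not c, 0
4. Box (c and (c implies not a)), 0
5. not Dia Box (c and (c implies not a)), 0
6. c and (c implies not a), 0
7. c, 0
8. c implies not a, 0
Accessibility: 0R0
Branch closes: c and not c both at 0.
Every branch closes (one shown): valid in T, hence also in S4, S5 (every theorem of T is a theorem of S4 and S5).

T, S4, S5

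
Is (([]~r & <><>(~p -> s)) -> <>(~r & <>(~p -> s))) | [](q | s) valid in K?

Yes, valid

Tableau for the negation ~((([]~r & <><>(~p -> s)) -> <>(~r & <>(~p -> s))) | [](q | s)):
1. ~((([]~r & <><>(~p -> s)) -> <>(~r & <>(~p -> s))) | [](q | s)), w0
2. ~(([]~r & <><>(~p -> s)) -> <>(~r & <>(~p -> s))), w0
3. ~[](q | s), w0
4. []~r & <><>(~p -> s), w0
5. ~<>(~r & <>(~p -> s)), w0
6. []~r, w0
7. <><>(~p -> s), w0
8. ~(q | s), w1
9. ~q, w1
10. ~s, w1
11. ~(~r & <>(~p -> s)), w1
12. ~r, w1
13. ~<>(~p -> s), w1
14. <>(~p -> s), w2
15. ~(~r & <>(~p -> s)), w2
16. ~r, w2
17. ~<>(~p -> s), w2
18. ~p -> s, w3
19. ~(~p -> s), w3
20. ~p, w3
21. ~s, w3
22. s, w3
Accessibility: w0Rw1, w0Rw2, w2Rw3
Branch closes: s and ~s both at w3.
All branches of the negation close; one closing branch shown above.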